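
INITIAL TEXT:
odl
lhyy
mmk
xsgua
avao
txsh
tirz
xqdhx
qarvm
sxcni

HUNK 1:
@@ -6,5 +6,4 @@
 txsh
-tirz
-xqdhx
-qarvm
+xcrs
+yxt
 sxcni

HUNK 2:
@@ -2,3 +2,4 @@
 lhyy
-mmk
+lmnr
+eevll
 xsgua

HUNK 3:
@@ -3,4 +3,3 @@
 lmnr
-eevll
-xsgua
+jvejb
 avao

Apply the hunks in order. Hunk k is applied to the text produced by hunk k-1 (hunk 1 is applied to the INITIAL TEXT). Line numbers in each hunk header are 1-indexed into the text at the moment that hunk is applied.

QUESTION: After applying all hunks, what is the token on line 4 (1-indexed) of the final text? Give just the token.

Answer: jvejb

Derivation:
Hunk 1: at line 6 remove [tirz,xqdhx,qarvm] add [xcrs,yxt] -> 9 lines: odl lhyy mmk xsgua avao txsh xcrs yxt sxcni
Hunk 2: at line 2 remove [mmk] add [lmnr,eevll] -> 10 lines: odl lhyy lmnr eevll xsgua avao txsh xcrs yxt sxcni
Hunk 3: at line 3 remove [eevll,xsgua] add [jvejb] -> 9 lines: odl lhyy lmnr jvejb avao txsh xcrs yxt sxcni
Final line 4: jvejb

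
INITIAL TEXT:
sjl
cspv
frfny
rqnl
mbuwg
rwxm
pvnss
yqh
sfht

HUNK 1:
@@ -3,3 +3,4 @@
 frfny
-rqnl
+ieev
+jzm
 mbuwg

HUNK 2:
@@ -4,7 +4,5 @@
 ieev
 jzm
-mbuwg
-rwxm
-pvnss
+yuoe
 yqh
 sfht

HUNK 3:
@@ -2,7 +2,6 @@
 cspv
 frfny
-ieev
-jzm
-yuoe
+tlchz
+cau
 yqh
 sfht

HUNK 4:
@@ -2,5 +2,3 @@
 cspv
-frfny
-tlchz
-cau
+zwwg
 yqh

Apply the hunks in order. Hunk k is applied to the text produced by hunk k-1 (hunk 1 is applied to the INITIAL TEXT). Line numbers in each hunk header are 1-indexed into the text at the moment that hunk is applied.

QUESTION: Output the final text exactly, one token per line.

Answer: sjl
cspv
zwwg
yqh
sfht

Derivation:
Hunk 1: at line 3 remove [rqnl] add [ieev,jzm] -> 10 lines: sjl cspv frfny ieev jzm mbuwg rwxm pvnss yqh sfht
Hunk 2: at line 4 remove [mbuwg,rwxm,pvnss] add [yuoe] -> 8 lines: sjl cspv frfny ieev jzm yuoe yqh sfht
Hunk 3: at line 2 remove [ieev,jzm,yuoe] add [tlchz,cau] -> 7 lines: sjl cspv frfny tlchz cau yqh sfht
Hunk 4: at line 2 remove [frfny,tlchz,cau] add [zwwg] -> 5 lines: sjl cspv zwwg yqh sfht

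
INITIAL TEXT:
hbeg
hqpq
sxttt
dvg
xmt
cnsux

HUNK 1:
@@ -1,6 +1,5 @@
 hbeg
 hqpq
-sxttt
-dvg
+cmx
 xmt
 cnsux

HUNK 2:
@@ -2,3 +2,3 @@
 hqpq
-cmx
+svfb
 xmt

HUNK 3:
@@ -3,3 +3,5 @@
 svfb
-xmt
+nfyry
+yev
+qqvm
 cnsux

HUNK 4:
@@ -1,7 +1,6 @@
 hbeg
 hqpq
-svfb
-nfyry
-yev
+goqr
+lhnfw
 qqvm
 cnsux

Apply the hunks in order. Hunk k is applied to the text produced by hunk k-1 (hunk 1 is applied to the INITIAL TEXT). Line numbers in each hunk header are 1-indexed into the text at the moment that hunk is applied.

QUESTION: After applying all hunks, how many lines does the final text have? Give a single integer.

Answer: 6

Derivation:
Hunk 1: at line 1 remove [sxttt,dvg] add [cmx] -> 5 lines: hbeg hqpq cmx xmt cnsux
Hunk 2: at line 2 remove [cmx] add [svfb] -> 5 lines: hbeg hqpq svfb xmt cnsux
Hunk 3: at line 3 remove [xmt] add [nfyry,yev,qqvm] -> 7 lines: hbeg hqpq svfb nfyry yev qqvm cnsux
Hunk 4: at line 1 remove [svfb,nfyry,yev] add [goqr,lhnfw] -> 6 lines: hbeg hqpq goqr lhnfw qqvm cnsux
Final line count: 6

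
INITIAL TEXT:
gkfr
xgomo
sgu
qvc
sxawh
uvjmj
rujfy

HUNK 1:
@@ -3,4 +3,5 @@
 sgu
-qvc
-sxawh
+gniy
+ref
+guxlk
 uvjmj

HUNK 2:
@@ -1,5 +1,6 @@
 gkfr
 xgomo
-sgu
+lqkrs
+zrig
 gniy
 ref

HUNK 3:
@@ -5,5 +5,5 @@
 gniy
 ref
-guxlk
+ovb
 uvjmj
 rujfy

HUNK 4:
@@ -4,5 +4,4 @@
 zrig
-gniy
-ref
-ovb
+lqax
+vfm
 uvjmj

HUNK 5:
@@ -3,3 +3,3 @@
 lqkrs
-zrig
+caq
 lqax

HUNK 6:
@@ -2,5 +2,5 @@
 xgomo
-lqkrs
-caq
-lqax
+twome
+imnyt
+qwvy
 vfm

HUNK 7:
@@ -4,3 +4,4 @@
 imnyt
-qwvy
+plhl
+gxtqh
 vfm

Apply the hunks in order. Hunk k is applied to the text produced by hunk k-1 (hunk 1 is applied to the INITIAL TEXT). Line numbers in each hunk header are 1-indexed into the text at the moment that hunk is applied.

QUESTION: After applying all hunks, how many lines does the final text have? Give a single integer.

Hunk 1: at line 3 remove [qvc,sxawh] add [gniy,ref,guxlk] -> 8 lines: gkfr xgomo sgu gniy ref guxlk uvjmj rujfy
Hunk 2: at line 1 remove [sgu] add [lqkrs,zrig] -> 9 lines: gkfr xgomo lqkrs zrig gniy ref guxlk uvjmj rujfy
Hunk 3: at line 5 remove [guxlk] add [ovb] -> 9 lines: gkfr xgomo lqkrs zrig gniy ref ovb uvjmj rujfy
Hunk 4: at line 4 remove [gniy,ref,ovb] add [lqax,vfm] -> 8 lines: gkfr xgomo lqkrs zrig lqax vfm uvjmj rujfy
Hunk 5: at line 3 remove [zrig] add [caq] -> 8 lines: gkfr xgomo lqkrs caq lqax vfm uvjmj rujfy
Hunk 6: at line 2 remove [lqkrs,caq,lqax] add [twome,imnyt,qwvy] -> 8 lines: gkfr xgomo twome imnyt qwvy vfm uvjmj rujfy
Hunk 7: at line 4 remove [qwvy] add [plhl,gxtqh] -> 9 lines: gkfr xgomo twome imnyt plhl gxtqh vfm uvjmj rujfy
Final line count: 9

Answer: 9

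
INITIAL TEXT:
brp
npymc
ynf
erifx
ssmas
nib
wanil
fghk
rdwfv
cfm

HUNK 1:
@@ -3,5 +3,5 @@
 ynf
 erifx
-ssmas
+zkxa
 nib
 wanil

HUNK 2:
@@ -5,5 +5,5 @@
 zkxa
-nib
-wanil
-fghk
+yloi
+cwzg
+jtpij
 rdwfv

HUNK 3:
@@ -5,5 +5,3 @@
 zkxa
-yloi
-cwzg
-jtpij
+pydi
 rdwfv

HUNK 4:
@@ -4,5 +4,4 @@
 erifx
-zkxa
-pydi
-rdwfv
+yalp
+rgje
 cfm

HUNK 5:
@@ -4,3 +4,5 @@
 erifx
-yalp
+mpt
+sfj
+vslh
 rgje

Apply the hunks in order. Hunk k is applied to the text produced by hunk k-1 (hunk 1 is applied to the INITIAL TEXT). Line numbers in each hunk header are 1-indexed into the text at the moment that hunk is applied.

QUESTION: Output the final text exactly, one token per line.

Hunk 1: at line 3 remove [ssmas] add [zkxa] -> 10 lines: brp npymc ynf erifx zkxa nib wanil fghk rdwfv cfm
Hunk 2: at line 5 remove [nib,wanil,fghk] add [yloi,cwzg,jtpij] -> 10 lines: brp npymc ynf erifx zkxa yloi cwzg jtpij rdwfv cfm
Hunk 3: at line 5 remove [yloi,cwzg,jtpij] add [pydi] -> 8 lines: brp npymc ynf erifx zkxa pydi rdwfv cfm
Hunk 4: at line 4 remove [zkxa,pydi,rdwfv] add [yalp,rgje] -> 7 lines: brp npymc ynf erifx yalp rgje cfm
Hunk 5: at line 4 remove [yalp] add [mpt,sfj,vslh] -> 9 lines: brp npymc ynf erifx mpt sfj vslh rgje cfm

Answer: brp
npymc
ynf
erifx
mpt
sfj
vslh
rgje
cfm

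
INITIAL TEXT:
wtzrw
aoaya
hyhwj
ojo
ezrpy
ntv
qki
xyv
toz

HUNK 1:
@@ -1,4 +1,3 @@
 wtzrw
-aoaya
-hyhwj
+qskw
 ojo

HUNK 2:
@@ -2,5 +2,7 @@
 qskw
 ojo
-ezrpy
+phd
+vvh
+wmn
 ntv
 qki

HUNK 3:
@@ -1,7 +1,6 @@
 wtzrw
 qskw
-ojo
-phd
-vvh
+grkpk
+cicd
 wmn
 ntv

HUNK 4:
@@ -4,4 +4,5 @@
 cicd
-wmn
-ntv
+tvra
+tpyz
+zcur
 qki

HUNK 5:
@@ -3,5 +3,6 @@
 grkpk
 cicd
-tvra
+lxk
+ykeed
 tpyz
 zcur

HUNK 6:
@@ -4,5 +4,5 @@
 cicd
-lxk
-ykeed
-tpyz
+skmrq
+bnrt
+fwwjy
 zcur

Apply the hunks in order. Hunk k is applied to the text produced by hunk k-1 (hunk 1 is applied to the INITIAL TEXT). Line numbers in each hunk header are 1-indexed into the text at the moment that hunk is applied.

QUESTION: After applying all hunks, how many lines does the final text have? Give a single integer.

Answer: 11

Derivation:
Hunk 1: at line 1 remove [aoaya,hyhwj] add [qskw] -> 8 lines: wtzrw qskw ojo ezrpy ntv qki xyv toz
Hunk 2: at line 2 remove [ezrpy] add [phd,vvh,wmn] -> 10 lines: wtzrw qskw ojo phd vvh wmn ntv qki xyv toz
Hunk 3: at line 1 remove [ojo,phd,vvh] add [grkpk,cicd] -> 9 lines: wtzrw qskw grkpk cicd wmn ntv qki xyv toz
Hunk 4: at line 4 remove [wmn,ntv] add [tvra,tpyz,zcur] -> 10 lines: wtzrw qskw grkpk cicd tvra tpyz zcur qki xyv toz
Hunk 5: at line 3 remove [tvra] add [lxk,ykeed] -> 11 lines: wtzrw qskw grkpk cicd lxk ykeed tpyz zcur qki xyv toz
Hunk 6: at line 4 remove [lxk,ykeed,tpyz] add [skmrq,bnrt,fwwjy] -> 11 lines: wtzrw qskw grkpk cicd skmrq bnrt fwwjy zcur qki xyv toz
Final line count: 11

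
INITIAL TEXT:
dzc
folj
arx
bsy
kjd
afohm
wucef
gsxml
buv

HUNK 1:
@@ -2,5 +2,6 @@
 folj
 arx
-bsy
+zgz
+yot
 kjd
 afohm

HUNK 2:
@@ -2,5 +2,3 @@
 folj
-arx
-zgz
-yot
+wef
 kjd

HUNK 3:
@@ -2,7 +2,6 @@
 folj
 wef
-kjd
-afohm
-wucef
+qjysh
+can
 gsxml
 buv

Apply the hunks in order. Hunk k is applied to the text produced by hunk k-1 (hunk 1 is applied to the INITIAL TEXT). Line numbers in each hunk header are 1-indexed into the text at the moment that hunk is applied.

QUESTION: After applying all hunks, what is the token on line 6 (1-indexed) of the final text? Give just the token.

Hunk 1: at line 2 remove [bsy] add [zgz,yot] -> 10 lines: dzc folj arx zgz yot kjd afohm wucef gsxml buv
Hunk 2: at line 2 remove [arx,zgz,yot] add [wef] -> 8 lines: dzc folj wef kjd afohm wucef gsxml buv
Hunk 3: at line 2 remove [kjd,afohm,wucef] add [qjysh,can] -> 7 lines: dzc folj wef qjysh can gsxml buv
Final line 6: gsxml

Answer: gsxml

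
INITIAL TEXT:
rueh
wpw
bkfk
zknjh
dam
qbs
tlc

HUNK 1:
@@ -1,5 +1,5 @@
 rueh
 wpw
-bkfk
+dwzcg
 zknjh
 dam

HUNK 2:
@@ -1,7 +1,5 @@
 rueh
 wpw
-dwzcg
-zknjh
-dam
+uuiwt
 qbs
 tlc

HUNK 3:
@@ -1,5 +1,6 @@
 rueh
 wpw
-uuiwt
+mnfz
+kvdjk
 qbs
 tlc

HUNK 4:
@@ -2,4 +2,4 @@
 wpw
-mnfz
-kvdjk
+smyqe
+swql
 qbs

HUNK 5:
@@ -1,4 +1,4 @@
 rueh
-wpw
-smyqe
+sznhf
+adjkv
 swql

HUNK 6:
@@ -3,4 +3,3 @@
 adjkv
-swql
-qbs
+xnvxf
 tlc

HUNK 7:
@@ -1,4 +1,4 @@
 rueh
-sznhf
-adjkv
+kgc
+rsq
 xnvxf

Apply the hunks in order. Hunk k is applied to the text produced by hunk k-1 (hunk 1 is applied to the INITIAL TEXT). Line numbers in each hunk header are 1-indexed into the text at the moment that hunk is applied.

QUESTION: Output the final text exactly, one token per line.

Hunk 1: at line 1 remove [bkfk] add [dwzcg] -> 7 lines: rueh wpw dwzcg zknjh dam qbs tlc
Hunk 2: at line 1 remove [dwzcg,zknjh,dam] add [uuiwt] -> 5 lines: rueh wpw uuiwt qbs tlc
Hunk 3: at line 1 remove [uuiwt] add [mnfz,kvdjk] -> 6 lines: rueh wpw mnfz kvdjk qbs tlc
Hunk 4: at line 2 remove [mnfz,kvdjk] add [smyqe,swql] -> 6 lines: rueh wpw smyqe swql qbs tlc
Hunk 5: at line 1 remove [wpw,smyqe] add [sznhf,adjkv] -> 6 lines: rueh sznhf adjkv swql qbs tlc
Hunk 6: at line 3 remove [swql,qbs] add [xnvxf] -> 5 lines: rueh sznhf adjkv xnvxf tlc
Hunk 7: at line 1 remove [sznhf,adjkv] add [kgc,rsq] -> 5 lines: rueh kgc rsq xnvxf tlc

Answer: rueh
kgc
rsq
xnvxf
tlc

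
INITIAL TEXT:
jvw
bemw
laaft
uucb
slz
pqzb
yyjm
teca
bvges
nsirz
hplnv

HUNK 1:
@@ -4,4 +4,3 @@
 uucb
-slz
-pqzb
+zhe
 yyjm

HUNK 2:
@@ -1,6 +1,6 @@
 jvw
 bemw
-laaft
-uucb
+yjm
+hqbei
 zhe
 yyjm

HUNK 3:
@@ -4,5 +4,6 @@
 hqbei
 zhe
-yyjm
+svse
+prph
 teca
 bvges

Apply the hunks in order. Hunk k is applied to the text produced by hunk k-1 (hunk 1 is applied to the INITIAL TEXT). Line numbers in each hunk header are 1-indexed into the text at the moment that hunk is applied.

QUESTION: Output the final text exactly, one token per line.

Answer: jvw
bemw
yjm
hqbei
zhe
svse
prph
teca
bvges
nsirz
hplnv

Derivation:
Hunk 1: at line 4 remove [slz,pqzb] add [zhe] -> 10 lines: jvw bemw laaft uucb zhe yyjm teca bvges nsirz hplnv
Hunk 2: at line 1 remove [laaft,uucb] add [yjm,hqbei] -> 10 lines: jvw bemw yjm hqbei zhe yyjm teca bvges nsirz hplnv
Hunk 3: at line 4 remove [yyjm] add [svse,prph] -> 11 lines: jvw bemw yjm hqbei zhe svse prph teca bvges nsirz hplnv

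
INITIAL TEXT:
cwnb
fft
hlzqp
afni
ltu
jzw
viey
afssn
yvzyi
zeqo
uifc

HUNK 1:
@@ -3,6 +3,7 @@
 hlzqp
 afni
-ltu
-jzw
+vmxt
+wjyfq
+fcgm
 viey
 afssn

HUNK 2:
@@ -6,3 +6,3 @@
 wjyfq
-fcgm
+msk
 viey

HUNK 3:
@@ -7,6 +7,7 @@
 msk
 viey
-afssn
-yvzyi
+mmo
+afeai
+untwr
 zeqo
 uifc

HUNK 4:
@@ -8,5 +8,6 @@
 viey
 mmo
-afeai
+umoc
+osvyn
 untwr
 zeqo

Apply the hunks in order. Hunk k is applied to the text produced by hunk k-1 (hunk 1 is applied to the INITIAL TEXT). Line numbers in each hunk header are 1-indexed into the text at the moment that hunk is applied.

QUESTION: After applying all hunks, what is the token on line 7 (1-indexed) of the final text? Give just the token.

Answer: msk

Derivation:
Hunk 1: at line 3 remove [ltu,jzw] add [vmxt,wjyfq,fcgm] -> 12 lines: cwnb fft hlzqp afni vmxt wjyfq fcgm viey afssn yvzyi zeqo uifc
Hunk 2: at line 6 remove [fcgm] add [msk] -> 12 lines: cwnb fft hlzqp afni vmxt wjyfq msk viey afssn yvzyi zeqo uifc
Hunk 3: at line 7 remove [afssn,yvzyi] add [mmo,afeai,untwr] -> 13 lines: cwnb fft hlzqp afni vmxt wjyfq msk viey mmo afeai untwr zeqo uifc
Hunk 4: at line 8 remove [afeai] add [umoc,osvyn] -> 14 lines: cwnb fft hlzqp afni vmxt wjyfq msk viey mmo umoc osvyn untwr zeqo uifc
Final line 7: msk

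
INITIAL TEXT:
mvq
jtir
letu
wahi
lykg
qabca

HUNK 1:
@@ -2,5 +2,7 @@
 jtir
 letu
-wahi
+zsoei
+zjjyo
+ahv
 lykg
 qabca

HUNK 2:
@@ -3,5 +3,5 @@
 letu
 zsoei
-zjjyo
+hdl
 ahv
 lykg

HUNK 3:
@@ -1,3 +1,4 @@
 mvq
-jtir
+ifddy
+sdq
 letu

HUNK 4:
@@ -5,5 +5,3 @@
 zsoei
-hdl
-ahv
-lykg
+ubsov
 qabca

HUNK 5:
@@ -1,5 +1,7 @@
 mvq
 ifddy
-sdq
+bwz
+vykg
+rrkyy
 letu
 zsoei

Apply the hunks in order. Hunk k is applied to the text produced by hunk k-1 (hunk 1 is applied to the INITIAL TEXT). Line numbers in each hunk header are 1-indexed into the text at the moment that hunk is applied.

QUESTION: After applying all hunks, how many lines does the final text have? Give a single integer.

Hunk 1: at line 2 remove [wahi] add [zsoei,zjjyo,ahv] -> 8 lines: mvq jtir letu zsoei zjjyo ahv lykg qabca
Hunk 2: at line 3 remove [zjjyo] add [hdl] -> 8 lines: mvq jtir letu zsoei hdl ahv lykg qabca
Hunk 3: at line 1 remove [jtir] add [ifddy,sdq] -> 9 lines: mvq ifddy sdq letu zsoei hdl ahv lykg qabca
Hunk 4: at line 5 remove [hdl,ahv,lykg] add [ubsov] -> 7 lines: mvq ifddy sdq letu zsoei ubsov qabca
Hunk 5: at line 1 remove [sdq] add [bwz,vykg,rrkyy] -> 9 lines: mvq ifddy bwz vykg rrkyy letu zsoei ubsov qabca
Final line count: 9

Answer: 9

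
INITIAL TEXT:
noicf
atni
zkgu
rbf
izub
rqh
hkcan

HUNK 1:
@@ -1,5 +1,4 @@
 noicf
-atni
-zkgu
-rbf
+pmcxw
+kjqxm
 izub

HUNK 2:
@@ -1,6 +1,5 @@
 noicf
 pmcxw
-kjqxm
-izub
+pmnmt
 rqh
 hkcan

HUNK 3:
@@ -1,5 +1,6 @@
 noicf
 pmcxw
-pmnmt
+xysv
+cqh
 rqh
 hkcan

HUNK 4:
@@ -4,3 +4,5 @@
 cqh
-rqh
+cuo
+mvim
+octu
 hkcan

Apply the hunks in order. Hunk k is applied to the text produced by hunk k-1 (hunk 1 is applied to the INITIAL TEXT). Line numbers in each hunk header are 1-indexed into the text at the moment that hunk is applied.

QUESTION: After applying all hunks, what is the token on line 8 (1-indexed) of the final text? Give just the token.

Hunk 1: at line 1 remove [atni,zkgu,rbf] add [pmcxw,kjqxm] -> 6 lines: noicf pmcxw kjqxm izub rqh hkcan
Hunk 2: at line 1 remove [kjqxm,izub] add [pmnmt] -> 5 lines: noicf pmcxw pmnmt rqh hkcan
Hunk 3: at line 1 remove [pmnmt] add [xysv,cqh] -> 6 lines: noicf pmcxw xysv cqh rqh hkcan
Hunk 4: at line 4 remove [rqh] add [cuo,mvim,octu] -> 8 lines: noicf pmcxw xysv cqh cuo mvim octu hkcan
Final line 8: hkcan

Answer: hkcan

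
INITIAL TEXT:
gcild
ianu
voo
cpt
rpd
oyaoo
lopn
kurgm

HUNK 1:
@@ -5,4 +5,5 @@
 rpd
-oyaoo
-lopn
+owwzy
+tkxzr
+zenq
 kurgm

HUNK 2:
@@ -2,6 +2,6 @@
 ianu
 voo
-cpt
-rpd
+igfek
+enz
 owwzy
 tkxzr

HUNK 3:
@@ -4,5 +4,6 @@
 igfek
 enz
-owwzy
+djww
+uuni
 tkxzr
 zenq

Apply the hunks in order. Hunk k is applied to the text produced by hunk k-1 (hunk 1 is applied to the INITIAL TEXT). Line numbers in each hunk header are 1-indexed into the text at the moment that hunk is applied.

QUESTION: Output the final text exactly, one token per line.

Hunk 1: at line 5 remove [oyaoo,lopn] add [owwzy,tkxzr,zenq] -> 9 lines: gcild ianu voo cpt rpd owwzy tkxzr zenq kurgm
Hunk 2: at line 2 remove [cpt,rpd] add [igfek,enz] -> 9 lines: gcild ianu voo igfek enz owwzy tkxzr zenq kurgm
Hunk 3: at line 4 remove [owwzy] add [djww,uuni] -> 10 lines: gcild ianu voo igfek enz djww uuni tkxzr zenq kurgm

Answer: gcild
ianu
voo
igfek
enz
djww
uuni
tkxzr
zenq
kurgm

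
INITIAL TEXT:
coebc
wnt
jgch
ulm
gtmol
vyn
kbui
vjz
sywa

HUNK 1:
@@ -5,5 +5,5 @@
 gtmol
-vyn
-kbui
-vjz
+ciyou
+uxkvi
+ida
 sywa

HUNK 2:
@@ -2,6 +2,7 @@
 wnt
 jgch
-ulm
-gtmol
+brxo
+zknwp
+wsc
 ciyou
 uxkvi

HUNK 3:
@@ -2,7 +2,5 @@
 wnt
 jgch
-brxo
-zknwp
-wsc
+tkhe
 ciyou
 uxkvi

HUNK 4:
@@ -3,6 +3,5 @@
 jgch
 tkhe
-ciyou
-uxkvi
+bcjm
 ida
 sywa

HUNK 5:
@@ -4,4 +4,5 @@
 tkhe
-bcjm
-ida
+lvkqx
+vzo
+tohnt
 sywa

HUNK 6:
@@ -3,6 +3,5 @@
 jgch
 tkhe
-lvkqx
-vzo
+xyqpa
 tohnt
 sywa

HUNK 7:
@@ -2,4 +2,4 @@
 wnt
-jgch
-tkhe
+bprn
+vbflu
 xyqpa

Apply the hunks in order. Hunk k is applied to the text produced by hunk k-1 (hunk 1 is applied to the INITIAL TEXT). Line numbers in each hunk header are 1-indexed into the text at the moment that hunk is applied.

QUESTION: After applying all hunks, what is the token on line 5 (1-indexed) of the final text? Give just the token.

Answer: xyqpa

Derivation:
Hunk 1: at line 5 remove [vyn,kbui,vjz] add [ciyou,uxkvi,ida] -> 9 lines: coebc wnt jgch ulm gtmol ciyou uxkvi ida sywa
Hunk 2: at line 2 remove [ulm,gtmol] add [brxo,zknwp,wsc] -> 10 lines: coebc wnt jgch brxo zknwp wsc ciyou uxkvi ida sywa
Hunk 3: at line 2 remove [brxo,zknwp,wsc] add [tkhe] -> 8 lines: coebc wnt jgch tkhe ciyou uxkvi ida sywa
Hunk 4: at line 3 remove [ciyou,uxkvi] add [bcjm] -> 7 lines: coebc wnt jgch tkhe bcjm ida sywa
Hunk 5: at line 4 remove [bcjm,ida] add [lvkqx,vzo,tohnt] -> 8 lines: coebc wnt jgch tkhe lvkqx vzo tohnt sywa
Hunk 6: at line 3 remove [lvkqx,vzo] add [xyqpa] -> 7 lines: coebc wnt jgch tkhe xyqpa tohnt sywa
Hunk 7: at line 2 remove [jgch,tkhe] add [bprn,vbflu] -> 7 lines: coebc wnt bprn vbflu xyqpa tohnt sywa
Final line 5: xyqpa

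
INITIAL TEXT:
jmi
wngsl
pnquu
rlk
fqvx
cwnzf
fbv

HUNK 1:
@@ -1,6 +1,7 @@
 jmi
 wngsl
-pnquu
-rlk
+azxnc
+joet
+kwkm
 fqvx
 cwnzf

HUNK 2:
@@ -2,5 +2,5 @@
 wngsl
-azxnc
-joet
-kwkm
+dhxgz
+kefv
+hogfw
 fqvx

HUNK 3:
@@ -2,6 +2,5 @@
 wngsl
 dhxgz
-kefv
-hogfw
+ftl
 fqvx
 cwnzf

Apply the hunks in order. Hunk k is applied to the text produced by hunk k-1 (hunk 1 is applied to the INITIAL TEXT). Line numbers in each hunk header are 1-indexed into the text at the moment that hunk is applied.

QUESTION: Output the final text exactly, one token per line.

Answer: jmi
wngsl
dhxgz
ftl
fqvx
cwnzf
fbv

Derivation:
Hunk 1: at line 1 remove [pnquu,rlk] add [azxnc,joet,kwkm] -> 8 lines: jmi wngsl azxnc joet kwkm fqvx cwnzf fbv
Hunk 2: at line 2 remove [azxnc,joet,kwkm] add [dhxgz,kefv,hogfw] -> 8 lines: jmi wngsl dhxgz kefv hogfw fqvx cwnzf fbv
Hunk 3: at line 2 remove [kefv,hogfw] add [ftl] -> 7 lines: jmi wngsl dhxgz ftl fqvx cwnzf fbv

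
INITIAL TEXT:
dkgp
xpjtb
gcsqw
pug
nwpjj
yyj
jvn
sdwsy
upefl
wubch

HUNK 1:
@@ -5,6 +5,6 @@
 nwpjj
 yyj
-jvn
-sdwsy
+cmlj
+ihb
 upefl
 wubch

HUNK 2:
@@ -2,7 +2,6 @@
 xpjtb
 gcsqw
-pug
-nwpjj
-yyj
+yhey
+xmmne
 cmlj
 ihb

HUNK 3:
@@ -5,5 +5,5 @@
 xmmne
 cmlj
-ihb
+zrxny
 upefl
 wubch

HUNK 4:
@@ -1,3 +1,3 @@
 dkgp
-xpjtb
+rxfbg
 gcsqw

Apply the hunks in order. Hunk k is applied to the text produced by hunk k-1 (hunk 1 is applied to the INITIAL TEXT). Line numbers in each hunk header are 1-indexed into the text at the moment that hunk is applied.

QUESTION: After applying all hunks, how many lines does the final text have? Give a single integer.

Hunk 1: at line 5 remove [jvn,sdwsy] add [cmlj,ihb] -> 10 lines: dkgp xpjtb gcsqw pug nwpjj yyj cmlj ihb upefl wubch
Hunk 2: at line 2 remove [pug,nwpjj,yyj] add [yhey,xmmne] -> 9 lines: dkgp xpjtb gcsqw yhey xmmne cmlj ihb upefl wubch
Hunk 3: at line 5 remove [ihb] add [zrxny] -> 9 lines: dkgp xpjtb gcsqw yhey xmmne cmlj zrxny upefl wubch
Hunk 4: at line 1 remove [xpjtb] add [rxfbg] -> 9 lines: dkgp rxfbg gcsqw yhey xmmne cmlj zrxny upefl wubch
Final line count: 9

Answer: 9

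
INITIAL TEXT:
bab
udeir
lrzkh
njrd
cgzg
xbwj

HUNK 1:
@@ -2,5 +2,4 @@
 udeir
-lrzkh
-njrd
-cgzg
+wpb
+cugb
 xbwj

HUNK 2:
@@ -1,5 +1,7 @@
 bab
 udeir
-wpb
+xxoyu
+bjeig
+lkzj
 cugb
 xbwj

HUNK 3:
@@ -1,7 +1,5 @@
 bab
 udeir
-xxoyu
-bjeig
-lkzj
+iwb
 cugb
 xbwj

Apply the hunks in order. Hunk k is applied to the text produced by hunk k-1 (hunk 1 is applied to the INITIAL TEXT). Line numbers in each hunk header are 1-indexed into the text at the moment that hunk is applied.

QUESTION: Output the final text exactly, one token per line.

Hunk 1: at line 2 remove [lrzkh,njrd,cgzg] add [wpb,cugb] -> 5 lines: bab udeir wpb cugb xbwj
Hunk 2: at line 1 remove [wpb] add [xxoyu,bjeig,lkzj] -> 7 lines: bab udeir xxoyu bjeig lkzj cugb xbwj
Hunk 3: at line 1 remove [xxoyu,bjeig,lkzj] add [iwb] -> 5 lines: bab udeir iwb cugb xbwj

Answer: bab
udeir
iwb
cugb
xbwj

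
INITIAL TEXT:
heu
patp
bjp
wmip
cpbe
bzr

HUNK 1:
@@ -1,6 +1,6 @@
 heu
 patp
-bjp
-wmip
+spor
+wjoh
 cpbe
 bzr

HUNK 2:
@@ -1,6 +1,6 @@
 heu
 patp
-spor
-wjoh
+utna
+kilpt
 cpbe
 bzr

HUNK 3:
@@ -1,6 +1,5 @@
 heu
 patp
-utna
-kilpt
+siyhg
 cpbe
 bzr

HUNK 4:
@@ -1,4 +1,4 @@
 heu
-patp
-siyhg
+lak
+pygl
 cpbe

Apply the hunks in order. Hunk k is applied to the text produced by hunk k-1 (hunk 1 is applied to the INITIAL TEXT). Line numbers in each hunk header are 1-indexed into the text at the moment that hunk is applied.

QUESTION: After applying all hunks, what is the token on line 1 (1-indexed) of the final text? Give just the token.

Answer: heu

Derivation:
Hunk 1: at line 1 remove [bjp,wmip] add [spor,wjoh] -> 6 lines: heu patp spor wjoh cpbe bzr
Hunk 2: at line 1 remove [spor,wjoh] add [utna,kilpt] -> 6 lines: heu patp utna kilpt cpbe bzr
Hunk 3: at line 1 remove [utna,kilpt] add [siyhg] -> 5 lines: heu patp siyhg cpbe bzr
Hunk 4: at line 1 remove [patp,siyhg] add [lak,pygl] -> 5 lines: heu lak pygl cpbe bzr
Final line 1: heu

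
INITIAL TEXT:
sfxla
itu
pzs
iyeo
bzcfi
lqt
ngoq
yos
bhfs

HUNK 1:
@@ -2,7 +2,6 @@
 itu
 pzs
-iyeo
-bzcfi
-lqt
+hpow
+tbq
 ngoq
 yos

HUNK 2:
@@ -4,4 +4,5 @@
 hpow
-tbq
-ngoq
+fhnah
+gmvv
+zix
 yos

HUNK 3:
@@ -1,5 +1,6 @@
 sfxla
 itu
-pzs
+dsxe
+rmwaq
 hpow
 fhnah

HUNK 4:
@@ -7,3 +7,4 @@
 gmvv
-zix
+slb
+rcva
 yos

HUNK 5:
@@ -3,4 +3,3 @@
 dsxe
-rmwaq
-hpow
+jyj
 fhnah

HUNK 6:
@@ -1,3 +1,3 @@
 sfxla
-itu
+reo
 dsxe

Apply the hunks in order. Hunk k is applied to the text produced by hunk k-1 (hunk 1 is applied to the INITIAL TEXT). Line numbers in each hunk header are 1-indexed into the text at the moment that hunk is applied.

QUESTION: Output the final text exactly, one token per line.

Answer: sfxla
reo
dsxe
jyj
fhnah
gmvv
slb
rcva
yos
bhfs

Derivation:
Hunk 1: at line 2 remove [iyeo,bzcfi,lqt] add [hpow,tbq] -> 8 lines: sfxla itu pzs hpow tbq ngoq yos bhfs
Hunk 2: at line 4 remove [tbq,ngoq] add [fhnah,gmvv,zix] -> 9 lines: sfxla itu pzs hpow fhnah gmvv zix yos bhfs
Hunk 3: at line 1 remove [pzs] add [dsxe,rmwaq] -> 10 lines: sfxla itu dsxe rmwaq hpow fhnah gmvv zix yos bhfs
Hunk 4: at line 7 remove [zix] add [slb,rcva] -> 11 lines: sfxla itu dsxe rmwaq hpow fhnah gmvv slb rcva yos bhfs
Hunk 5: at line 3 remove [rmwaq,hpow] add [jyj] -> 10 lines: sfxla itu dsxe jyj fhnah gmvv slb rcva yos bhfs
Hunk 6: at line 1 remove [itu] add [reo] -> 10 lines: sfxla reo dsxe jyj fhnah gmvv slb rcva yos bhfs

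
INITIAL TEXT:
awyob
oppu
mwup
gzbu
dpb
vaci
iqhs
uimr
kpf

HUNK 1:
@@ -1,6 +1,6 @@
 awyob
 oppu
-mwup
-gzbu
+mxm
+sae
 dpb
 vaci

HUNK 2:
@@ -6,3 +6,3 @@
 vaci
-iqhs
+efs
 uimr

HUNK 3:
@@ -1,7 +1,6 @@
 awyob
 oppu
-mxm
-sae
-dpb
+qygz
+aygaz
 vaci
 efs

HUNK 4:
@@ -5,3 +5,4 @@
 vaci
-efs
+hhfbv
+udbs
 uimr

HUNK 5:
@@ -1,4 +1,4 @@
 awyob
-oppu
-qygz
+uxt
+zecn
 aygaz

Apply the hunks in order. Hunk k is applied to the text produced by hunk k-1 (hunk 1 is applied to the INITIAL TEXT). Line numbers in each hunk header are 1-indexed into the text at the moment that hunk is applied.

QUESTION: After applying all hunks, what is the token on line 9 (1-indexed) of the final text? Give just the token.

Answer: kpf

Derivation:
Hunk 1: at line 1 remove [mwup,gzbu] add [mxm,sae] -> 9 lines: awyob oppu mxm sae dpb vaci iqhs uimr kpf
Hunk 2: at line 6 remove [iqhs] add [efs] -> 9 lines: awyob oppu mxm sae dpb vaci efs uimr kpf
Hunk 3: at line 1 remove [mxm,sae,dpb] add [qygz,aygaz] -> 8 lines: awyob oppu qygz aygaz vaci efs uimr kpf
Hunk 4: at line 5 remove [efs] add [hhfbv,udbs] -> 9 lines: awyob oppu qygz aygaz vaci hhfbv udbs uimr kpf
Hunk 5: at line 1 remove [oppu,qygz] add [uxt,zecn] -> 9 lines: awyob uxt zecn aygaz vaci hhfbv udbs uimr kpf
Final line 9: kpf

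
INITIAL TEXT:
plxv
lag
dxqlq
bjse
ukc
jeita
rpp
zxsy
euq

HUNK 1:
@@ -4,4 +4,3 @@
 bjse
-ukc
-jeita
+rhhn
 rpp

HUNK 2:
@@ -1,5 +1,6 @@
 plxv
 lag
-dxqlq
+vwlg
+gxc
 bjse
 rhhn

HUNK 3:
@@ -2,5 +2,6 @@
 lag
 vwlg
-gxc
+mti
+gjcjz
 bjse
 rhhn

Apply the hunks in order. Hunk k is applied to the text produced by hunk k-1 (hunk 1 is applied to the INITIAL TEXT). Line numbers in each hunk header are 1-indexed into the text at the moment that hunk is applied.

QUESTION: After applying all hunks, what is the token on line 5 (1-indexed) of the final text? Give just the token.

Hunk 1: at line 4 remove [ukc,jeita] add [rhhn] -> 8 lines: plxv lag dxqlq bjse rhhn rpp zxsy euq
Hunk 2: at line 1 remove [dxqlq] add [vwlg,gxc] -> 9 lines: plxv lag vwlg gxc bjse rhhn rpp zxsy euq
Hunk 3: at line 2 remove [gxc] add [mti,gjcjz] -> 10 lines: plxv lag vwlg mti gjcjz bjse rhhn rpp zxsy euq
Final line 5: gjcjz

Answer: gjcjz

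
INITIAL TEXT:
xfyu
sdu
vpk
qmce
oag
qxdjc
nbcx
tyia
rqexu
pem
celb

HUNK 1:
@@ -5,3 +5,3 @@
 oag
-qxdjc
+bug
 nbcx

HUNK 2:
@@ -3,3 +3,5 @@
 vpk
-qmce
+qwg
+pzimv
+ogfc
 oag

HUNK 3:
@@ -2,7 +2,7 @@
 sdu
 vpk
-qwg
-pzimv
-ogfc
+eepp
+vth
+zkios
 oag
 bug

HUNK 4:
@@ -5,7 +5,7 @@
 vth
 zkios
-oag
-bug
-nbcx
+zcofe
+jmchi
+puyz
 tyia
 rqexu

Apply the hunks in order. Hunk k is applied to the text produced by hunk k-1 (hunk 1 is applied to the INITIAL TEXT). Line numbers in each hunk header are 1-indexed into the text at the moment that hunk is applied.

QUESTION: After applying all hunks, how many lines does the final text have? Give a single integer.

Hunk 1: at line 5 remove [qxdjc] add [bug] -> 11 lines: xfyu sdu vpk qmce oag bug nbcx tyia rqexu pem celb
Hunk 2: at line 3 remove [qmce] add [qwg,pzimv,ogfc] -> 13 lines: xfyu sdu vpk qwg pzimv ogfc oag bug nbcx tyia rqexu pem celb
Hunk 3: at line 2 remove [qwg,pzimv,ogfc] add [eepp,vth,zkios] -> 13 lines: xfyu sdu vpk eepp vth zkios oag bug nbcx tyia rqexu pem celb
Hunk 4: at line 5 remove [oag,bug,nbcx] add [zcofe,jmchi,puyz] -> 13 lines: xfyu sdu vpk eepp vth zkios zcofe jmchi puyz tyia rqexu pem celb
Final line count: 13

Answer: 13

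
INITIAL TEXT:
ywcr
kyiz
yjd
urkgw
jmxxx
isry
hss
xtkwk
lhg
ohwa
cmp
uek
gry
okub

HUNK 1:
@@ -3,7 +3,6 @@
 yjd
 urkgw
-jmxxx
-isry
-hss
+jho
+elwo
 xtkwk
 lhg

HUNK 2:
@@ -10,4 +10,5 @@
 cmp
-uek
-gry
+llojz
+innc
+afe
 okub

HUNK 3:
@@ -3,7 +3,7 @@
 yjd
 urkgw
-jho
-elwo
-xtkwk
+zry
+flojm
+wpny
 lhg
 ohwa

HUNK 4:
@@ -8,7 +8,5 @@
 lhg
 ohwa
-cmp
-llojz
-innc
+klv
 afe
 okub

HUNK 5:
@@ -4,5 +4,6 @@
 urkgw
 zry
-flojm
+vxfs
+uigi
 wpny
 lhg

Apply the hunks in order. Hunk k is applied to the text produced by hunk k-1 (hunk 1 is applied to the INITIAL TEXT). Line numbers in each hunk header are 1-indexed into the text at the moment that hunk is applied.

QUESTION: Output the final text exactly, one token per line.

Answer: ywcr
kyiz
yjd
urkgw
zry
vxfs
uigi
wpny
lhg
ohwa
klv
afe
okub

Derivation:
Hunk 1: at line 3 remove [jmxxx,isry,hss] add [jho,elwo] -> 13 lines: ywcr kyiz yjd urkgw jho elwo xtkwk lhg ohwa cmp uek gry okub
Hunk 2: at line 10 remove [uek,gry] add [llojz,innc,afe] -> 14 lines: ywcr kyiz yjd urkgw jho elwo xtkwk lhg ohwa cmp llojz innc afe okub
Hunk 3: at line 3 remove [jho,elwo,xtkwk] add [zry,flojm,wpny] -> 14 lines: ywcr kyiz yjd urkgw zry flojm wpny lhg ohwa cmp llojz innc afe okub
Hunk 4: at line 8 remove [cmp,llojz,innc] add [klv] -> 12 lines: ywcr kyiz yjd urkgw zry flojm wpny lhg ohwa klv afe okub
Hunk 5: at line 4 remove [flojm] add [vxfs,uigi] -> 13 lines: ywcr kyiz yjd urkgw zry vxfs uigi wpny lhg ohwa klv afe okub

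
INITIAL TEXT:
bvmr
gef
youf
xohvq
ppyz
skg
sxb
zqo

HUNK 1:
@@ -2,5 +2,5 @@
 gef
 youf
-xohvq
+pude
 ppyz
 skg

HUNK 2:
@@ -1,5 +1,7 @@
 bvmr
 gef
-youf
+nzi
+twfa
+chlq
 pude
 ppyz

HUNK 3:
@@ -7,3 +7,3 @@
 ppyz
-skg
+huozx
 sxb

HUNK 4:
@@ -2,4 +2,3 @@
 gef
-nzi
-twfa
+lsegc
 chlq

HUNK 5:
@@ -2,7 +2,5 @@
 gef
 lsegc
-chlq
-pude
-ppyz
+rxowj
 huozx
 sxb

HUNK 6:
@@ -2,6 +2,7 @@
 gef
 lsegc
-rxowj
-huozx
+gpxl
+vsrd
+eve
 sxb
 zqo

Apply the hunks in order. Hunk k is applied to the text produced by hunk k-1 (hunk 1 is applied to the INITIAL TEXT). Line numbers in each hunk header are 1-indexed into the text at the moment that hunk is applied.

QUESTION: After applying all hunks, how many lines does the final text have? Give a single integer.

Answer: 8

Derivation:
Hunk 1: at line 2 remove [xohvq] add [pude] -> 8 lines: bvmr gef youf pude ppyz skg sxb zqo
Hunk 2: at line 1 remove [youf] add [nzi,twfa,chlq] -> 10 lines: bvmr gef nzi twfa chlq pude ppyz skg sxb zqo
Hunk 3: at line 7 remove [skg] add [huozx] -> 10 lines: bvmr gef nzi twfa chlq pude ppyz huozx sxb zqo
Hunk 4: at line 2 remove [nzi,twfa] add [lsegc] -> 9 lines: bvmr gef lsegc chlq pude ppyz huozx sxb zqo
Hunk 5: at line 2 remove [chlq,pude,ppyz] add [rxowj] -> 7 lines: bvmr gef lsegc rxowj huozx sxb zqo
Hunk 6: at line 2 remove [rxowj,huozx] add [gpxl,vsrd,eve] -> 8 lines: bvmr gef lsegc gpxl vsrd eve sxb zqo
Final line count: 8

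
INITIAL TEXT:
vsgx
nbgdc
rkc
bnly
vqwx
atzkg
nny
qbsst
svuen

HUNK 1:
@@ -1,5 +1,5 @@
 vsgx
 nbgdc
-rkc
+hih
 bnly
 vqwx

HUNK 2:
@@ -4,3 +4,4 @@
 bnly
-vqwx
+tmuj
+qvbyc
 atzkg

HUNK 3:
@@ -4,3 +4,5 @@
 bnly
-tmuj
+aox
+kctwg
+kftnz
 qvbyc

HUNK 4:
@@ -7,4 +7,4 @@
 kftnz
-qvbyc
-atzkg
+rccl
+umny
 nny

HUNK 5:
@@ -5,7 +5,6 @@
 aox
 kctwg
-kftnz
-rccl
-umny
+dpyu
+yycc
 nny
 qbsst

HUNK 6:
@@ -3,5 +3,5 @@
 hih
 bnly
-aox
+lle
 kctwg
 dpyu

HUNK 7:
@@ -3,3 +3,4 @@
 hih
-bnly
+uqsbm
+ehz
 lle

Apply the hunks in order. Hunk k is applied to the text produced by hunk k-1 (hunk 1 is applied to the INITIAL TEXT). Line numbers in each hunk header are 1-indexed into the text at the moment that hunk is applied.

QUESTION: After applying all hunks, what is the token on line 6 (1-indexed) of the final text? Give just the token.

Answer: lle

Derivation:
Hunk 1: at line 1 remove [rkc] add [hih] -> 9 lines: vsgx nbgdc hih bnly vqwx atzkg nny qbsst svuen
Hunk 2: at line 4 remove [vqwx] add [tmuj,qvbyc] -> 10 lines: vsgx nbgdc hih bnly tmuj qvbyc atzkg nny qbsst svuen
Hunk 3: at line 4 remove [tmuj] add [aox,kctwg,kftnz] -> 12 lines: vsgx nbgdc hih bnly aox kctwg kftnz qvbyc atzkg nny qbsst svuen
Hunk 4: at line 7 remove [qvbyc,atzkg] add [rccl,umny] -> 12 lines: vsgx nbgdc hih bnly aox kctwg kftnz rccl umny nny qbsst svuen
Hunk 5: at line 5 remove [kftnz,rccl,umny] add [dpyu,yycc] -> 11 lines: vsgx nbgdc hih bnly aox kctwg dpyu yycc nny qbsst svuen
Hunk 6: at line 3 remove [aox] add [lle] -> 11 lines: vsgx nbgdc hih bnly lle kctwg dpyu yycc nny qbsst svuen
Hunk 7: at line 3 remove [bnly] add [uqsbm,ehz] -> 12 lines: vsgx nbgdc hih uqsbm ehz lle kctwg dpyu yycc nny qbsst svuen
Final line 6: lle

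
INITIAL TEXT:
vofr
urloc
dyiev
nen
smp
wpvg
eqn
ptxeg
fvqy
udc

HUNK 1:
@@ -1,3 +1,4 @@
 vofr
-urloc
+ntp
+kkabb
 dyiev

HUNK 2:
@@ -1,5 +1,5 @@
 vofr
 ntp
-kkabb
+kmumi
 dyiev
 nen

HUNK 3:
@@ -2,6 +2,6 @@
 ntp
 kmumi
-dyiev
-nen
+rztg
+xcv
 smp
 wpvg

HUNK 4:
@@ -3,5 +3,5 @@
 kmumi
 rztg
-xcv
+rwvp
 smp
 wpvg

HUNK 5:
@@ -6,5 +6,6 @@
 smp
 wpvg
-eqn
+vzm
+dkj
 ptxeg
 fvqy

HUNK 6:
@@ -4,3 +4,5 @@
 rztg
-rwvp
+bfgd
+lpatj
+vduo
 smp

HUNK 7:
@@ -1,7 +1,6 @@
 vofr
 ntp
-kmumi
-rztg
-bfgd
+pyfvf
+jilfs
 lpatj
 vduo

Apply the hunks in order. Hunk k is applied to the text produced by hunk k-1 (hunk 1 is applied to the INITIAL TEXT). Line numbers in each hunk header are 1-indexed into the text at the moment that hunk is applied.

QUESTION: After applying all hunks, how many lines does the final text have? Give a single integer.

Hunk 1: at line 1 remove [urloc] add [ntp,kkabb] -> 11 lines: vofr ntp kkabb dyiev nen smp wpvg eqn ptxeg fvqy udc
Hunk 2: at line 1 remove [kkabb] add [kmumi] -> 11 lines: vofr ntp kmumi dyiev nen smp wpvg eqn ptxeg fvqy udc
Hunk 3: at line 2 remove [dyiev,nen] add [rztg,xcv] -> 11 lines: vofr ntp kmumi rztg xcv smp wpvg eqn ptxeg fvqy udc
Hunk 4: at line 3 remove [xcv] add [rwvp] -> 11 lines: vofr ntp kmumi rztg rwvp smp wpvg eqn ptxeg fvqy udc
Hunk 5: at line 6 remove [eqn] add [vzm,dkj] -> 12 lines: vofr ntp kmumi rztg rwvp smp wpvg vzm dkj ptxeg fvqy udc
Hunk 6: at line 4 remove [rwvp] add [bfgd,lpatj,vduo] -> 14 lines: vofr ntp kmumi rztg bfgd lpatj vduo smp wpvg vzm dkj ptxeg fvqy udc
Hunk 7: at line 1 remove [kmumi,rztg,bfgd] add [pyfvf,jilfs] -> 13 lines: vofr ntp pyfvf jilfs lpatj vduo smp wpvg vzm dkj ptxeg fvqy udc
Final line count: 13

Answer: 13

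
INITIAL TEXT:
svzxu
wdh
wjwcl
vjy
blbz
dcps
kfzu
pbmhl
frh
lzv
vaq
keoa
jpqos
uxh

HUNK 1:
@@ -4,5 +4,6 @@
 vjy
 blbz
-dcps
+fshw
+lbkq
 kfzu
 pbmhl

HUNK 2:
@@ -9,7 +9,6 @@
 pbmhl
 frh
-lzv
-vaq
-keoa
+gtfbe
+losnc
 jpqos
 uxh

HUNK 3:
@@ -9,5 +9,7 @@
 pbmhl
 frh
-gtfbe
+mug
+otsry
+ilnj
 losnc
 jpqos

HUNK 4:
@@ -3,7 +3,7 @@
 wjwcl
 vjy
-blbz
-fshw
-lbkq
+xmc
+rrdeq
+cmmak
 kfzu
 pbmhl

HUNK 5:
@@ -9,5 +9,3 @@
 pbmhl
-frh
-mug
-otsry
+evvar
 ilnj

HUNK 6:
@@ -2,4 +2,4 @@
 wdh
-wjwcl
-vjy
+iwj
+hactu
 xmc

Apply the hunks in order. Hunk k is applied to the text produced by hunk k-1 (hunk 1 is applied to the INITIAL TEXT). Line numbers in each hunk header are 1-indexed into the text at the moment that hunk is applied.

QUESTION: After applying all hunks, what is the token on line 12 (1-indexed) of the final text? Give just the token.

Answer: losnc

Derivation:
Hunk 1: at line 4 remove [dcps] add [fshw,lbkq] -> 15 lines: svzxu wdh wjwcl vjy blbz fshw lbkq kfzu pbmhl frh lzv vaq keoa jpqos uxh
Hunk 2: at line 9 remove [lzv,vaq,keoa] add [gtfbe,losnc] -> 14 lines: svzxu wdh wjwcl vjy blbz fshw lbkq kfzu pbmhl frh gtfbe losnc jpqos uxh
Hunk 3: at line 9 remove [gtfbe] add [mug,otsry,ilnj] -> 16 lines: svzxu wdh wjwcl vjy blbz fshw lbkq kfzu pbmhl frh mug otsry ilnj losnc jpqos uxh
Hunk 4: at line 3 remove [blbz,fshw,lbkq] add [xmc,rrdeq,cmmak] -> 16 lines: svzxu wdh wjwcl vjy xmc rrdeq cmmak kfzu pbmhl frh mug otsry ilnj losnc jpqos uxh
Hunk 5: at line 9 remove [frh,mug,otsry] add [evvar] -> 14 lines: svzxu wdh wjwcl vjy xmc rrdeq cmmak kfzu pbmhl evvar ilnj losnc jpqos uxh
Hunk 6: at line 2 remove [wjwcl,vjy] add [iwj,hactu] -> 14 lines: svzxu wdh iwj hactu xmc rrdeq cmmak kfzu pbmhl evvar ilnj losnc jpqos uxh
Final line 12: losnc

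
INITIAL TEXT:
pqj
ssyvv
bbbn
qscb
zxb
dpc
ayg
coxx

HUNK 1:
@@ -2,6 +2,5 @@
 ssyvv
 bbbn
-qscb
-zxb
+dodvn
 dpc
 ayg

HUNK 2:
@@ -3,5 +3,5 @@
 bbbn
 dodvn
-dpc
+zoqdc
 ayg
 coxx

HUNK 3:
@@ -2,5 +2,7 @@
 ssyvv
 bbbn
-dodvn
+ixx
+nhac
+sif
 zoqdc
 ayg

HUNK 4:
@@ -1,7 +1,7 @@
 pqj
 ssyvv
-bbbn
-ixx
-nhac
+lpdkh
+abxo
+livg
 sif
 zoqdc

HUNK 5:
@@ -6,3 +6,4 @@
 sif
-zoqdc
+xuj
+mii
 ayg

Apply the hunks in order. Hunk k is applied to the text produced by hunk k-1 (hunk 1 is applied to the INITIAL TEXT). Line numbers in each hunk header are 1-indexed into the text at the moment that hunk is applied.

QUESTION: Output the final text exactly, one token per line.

Hunk 1: at line 2 remove [qscb,zxb] add [dodvn] -> 7 lines: pqj ssyvv bbbn dodvn dpc ayg coxx
Hunk 2: at line 3 remove [dpc] add [zoqdc] -> 7 lines: pqj ssyvv bbbn dodvn zoqdc ayg coxx
Hunk 3: at line 2 remove [dodvn] add [ixx,nhac,sif] -> 9 lines: pqj ssyvv bbbn ixx nhac sif zoqdc ayg coxx
Hunk 4: at line 1 remove [bbbn,ixx,nhac] add [lpdkh,abxo,livg] -> 9 lines: pqj ssyvv lpdkh abxo livg sif zoqdc ayg coxx
Hunk 5: at line 6 remove [zoqdc] add [xuj,mii] -> 10 lines: pqj ssyvv lpdkh abxo livg sif xuj mii ayg coxx

Answer: pqj
ssyvv
lpdkh
abxo
livg
sif
xuj
mii
ayg
coxx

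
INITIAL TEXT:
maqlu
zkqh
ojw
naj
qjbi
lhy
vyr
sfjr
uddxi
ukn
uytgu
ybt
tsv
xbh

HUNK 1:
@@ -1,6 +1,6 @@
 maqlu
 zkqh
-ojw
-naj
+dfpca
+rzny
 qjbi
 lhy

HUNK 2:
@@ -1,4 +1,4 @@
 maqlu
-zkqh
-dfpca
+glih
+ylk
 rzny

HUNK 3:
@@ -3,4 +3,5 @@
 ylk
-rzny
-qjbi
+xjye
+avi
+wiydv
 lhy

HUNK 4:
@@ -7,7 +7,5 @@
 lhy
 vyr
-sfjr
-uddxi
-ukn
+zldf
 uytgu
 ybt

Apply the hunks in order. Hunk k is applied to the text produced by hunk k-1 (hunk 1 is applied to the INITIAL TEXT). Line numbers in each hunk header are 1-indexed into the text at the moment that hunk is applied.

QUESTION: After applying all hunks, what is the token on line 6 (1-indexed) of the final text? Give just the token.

Answer: wiydv

Derivation:
Hunk 1: at line 1 remove [ojw,naj] add [dfpca,rzny] -> 14 lines: maqlu zkqh dfpca rzny qjbi lhy vyr sfjr uddxi ukn uytgu ybt tsv xbh
Hunk 2: at line 1 remove [zkqh,dfpca] add [glih,ylk] -> 14 lines: maqlu glih ylk rzny qjbi lhy vyr sfjr uddxi ukn uytgu ybt tsv xbh
Hunk 3: at line 3 remove [rzny,qjbi] add [xjye,avi,wiydv] -> 15 lines: maqlu glih ylk xjye avi wiydv lhy vyr sfjr uddxi ukn uytgu ybt tsv xbh
Hunk 4: at line 7 remove [sfjr,uddxi,ukn] add [zldf] -> 13 lines: maqlu glih ylk xjye avi wiydv lhy vyr zldf uytgu ybt tsv xbh
Final line 6: wiydv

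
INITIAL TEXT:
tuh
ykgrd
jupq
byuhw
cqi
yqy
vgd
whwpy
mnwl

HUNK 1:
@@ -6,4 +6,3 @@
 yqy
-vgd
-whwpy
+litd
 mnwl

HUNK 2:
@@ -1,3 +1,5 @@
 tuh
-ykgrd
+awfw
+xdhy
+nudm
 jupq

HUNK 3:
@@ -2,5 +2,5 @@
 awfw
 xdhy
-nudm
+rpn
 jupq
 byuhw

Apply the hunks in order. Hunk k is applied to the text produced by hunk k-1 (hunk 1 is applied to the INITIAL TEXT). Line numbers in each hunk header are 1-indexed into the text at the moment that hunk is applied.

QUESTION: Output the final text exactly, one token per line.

Answer: tuh
awfw
xdhy
rpn
jupq
byuhw
cqi
yqy
litd
mnwl

Derivation:
Hunk 1: at line 6 remove [vgd,whwpy] add [litd] -> 8 lines: tuh ykgrd jupq byuhw cqi yqy litd mnwl
Hunk 2: at line 1 remove [ykgrd] add [awfw,xdhy,nudm] -> 10 lines: tuh awfw xdhy nudm jupq byuhw cqi yqy litd mnwl
Hunk 3: at line 2 remove [nudm] add [rpn] -> 10 lines: tuh awfw xdhy rpn jupq byuhw cqi yqy litd mnwl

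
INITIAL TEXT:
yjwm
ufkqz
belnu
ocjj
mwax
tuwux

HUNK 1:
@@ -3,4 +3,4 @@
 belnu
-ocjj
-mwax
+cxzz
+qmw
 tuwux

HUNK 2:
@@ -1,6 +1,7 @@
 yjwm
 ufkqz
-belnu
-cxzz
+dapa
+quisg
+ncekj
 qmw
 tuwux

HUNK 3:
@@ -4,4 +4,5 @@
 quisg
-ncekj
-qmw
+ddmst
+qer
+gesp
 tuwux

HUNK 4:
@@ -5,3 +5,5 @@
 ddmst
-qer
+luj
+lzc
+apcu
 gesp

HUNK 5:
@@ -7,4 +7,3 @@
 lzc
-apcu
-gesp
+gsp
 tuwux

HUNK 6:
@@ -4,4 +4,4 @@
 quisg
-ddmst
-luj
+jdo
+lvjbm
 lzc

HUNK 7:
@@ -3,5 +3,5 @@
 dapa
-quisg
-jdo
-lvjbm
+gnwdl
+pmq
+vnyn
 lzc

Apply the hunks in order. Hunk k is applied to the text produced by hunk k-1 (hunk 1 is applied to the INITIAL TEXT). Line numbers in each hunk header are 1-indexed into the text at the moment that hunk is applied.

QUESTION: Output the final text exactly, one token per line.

Hunk 1: at line 3 remove [ocjj,mwax] add [cxzz,qmw] -> 6 lines: yjwm ufkqz belnu cxzz qmw tuwux
Hunk 2: at line 1 remove [belnu,cxzz] add [dapa,quisg,ncekj] -> 7 lines: yjwm ufkqz dapa quisg ncekj qmw tuwux
Hunk 3: at line 4 remove [ncekj,qmw] add [ddmst,qer,gesp] -> 8 lines: yjwm ufkqz dapa quisg ddmst qer gesp tuwux
Hunk 4: at line 5 remove [qer] add [luj,lzc,apcu] -> 10 lines: yjwm ufkqz dapa quisg ddmst luj lzc apcu gesp tuwux
Hunk 5: at line 7 remove [apcu,gesp] add [gsp] -> 9 lines: yjwm ufkqz dapa quisg ddmst luj lzc gsp tuwux
Hunk 6: at line 4 remove [ddmst,luj] add [jdo,lvjbm] -> 9 lines: yjwm ufkqz dapa quisg jdo lvjbm lzc gsp tuwux
Hunk 7: at line 3 remove [quisg,jdo,lvjbm] add [gnwdl,pmq,vnyn] -> 9 lines: yjwm ufkqz dapa gnwdl pmq vnyn lzc gsp tuwux

Answer: yjwm
ufkqz
dapa
gnwdl
pmq
vnyn
lzc
gsp
tuwux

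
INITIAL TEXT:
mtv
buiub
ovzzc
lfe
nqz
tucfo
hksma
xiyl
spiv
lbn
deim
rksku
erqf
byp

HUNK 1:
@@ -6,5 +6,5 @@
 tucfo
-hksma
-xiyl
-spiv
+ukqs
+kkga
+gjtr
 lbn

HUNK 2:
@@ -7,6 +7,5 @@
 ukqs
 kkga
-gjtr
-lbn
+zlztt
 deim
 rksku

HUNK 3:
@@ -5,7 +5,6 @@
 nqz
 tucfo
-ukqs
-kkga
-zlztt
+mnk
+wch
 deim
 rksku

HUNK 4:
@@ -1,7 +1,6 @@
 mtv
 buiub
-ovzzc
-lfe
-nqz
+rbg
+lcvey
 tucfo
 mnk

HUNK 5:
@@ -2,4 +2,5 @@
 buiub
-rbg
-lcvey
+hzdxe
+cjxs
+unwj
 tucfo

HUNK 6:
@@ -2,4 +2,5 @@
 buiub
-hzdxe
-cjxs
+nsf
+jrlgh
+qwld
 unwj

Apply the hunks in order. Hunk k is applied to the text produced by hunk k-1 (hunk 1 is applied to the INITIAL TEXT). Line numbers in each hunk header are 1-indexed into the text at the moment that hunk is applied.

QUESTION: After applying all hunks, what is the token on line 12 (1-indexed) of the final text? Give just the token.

Answer: erqf

Derivation:
Hunk 1: at line 6 remove [hksma,xiyl,spiv] add [ukqs,kkga,gjtr] -> 14 lines: mtv buiub ovzzc lfe nqz tucfo ukqs kkga gjtr lbn deim rksku erqf byp
Hunk 2: at line 7 remove [gjtr,lbn] add [zlztt] -> 13 lines: mtv buiub ovzzc lfe nqz tucfo ukqs kkga zlztt deim rksku erqf byp
Hunk 3: at line 5 remove [ukqs,kkga,zlztt] add [mnk,wch] -> 12 lines: mtv buiub ovzzc lfe nqz tucfo mnk wch deim rksku erqf byp
Hunk 4: at line 1 remove [ovzzc,lfe,nqz] add [rbg,lcvey] -> 11 lines: mtv buiub rbg lcvey tucfo mnk wch deim rksku erqf byp
Hunk 5: at line 2 remove [rbg,lcvey] add [hzdxe,cjxs,unwj] -> 12 lines: mtv buiub hzdxe cjxs unwj tucfo mnk wch deim rksku erqf byp
Hunk 6: at line 2 remove [hzdxe,cjxs] add [nsf,jrlgh,qwld] -> 13 lines: mtv buiub nsf jrlgh qwld unwj tucfo mnk wch deim rksku erqf byp
Final line 12: erqf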